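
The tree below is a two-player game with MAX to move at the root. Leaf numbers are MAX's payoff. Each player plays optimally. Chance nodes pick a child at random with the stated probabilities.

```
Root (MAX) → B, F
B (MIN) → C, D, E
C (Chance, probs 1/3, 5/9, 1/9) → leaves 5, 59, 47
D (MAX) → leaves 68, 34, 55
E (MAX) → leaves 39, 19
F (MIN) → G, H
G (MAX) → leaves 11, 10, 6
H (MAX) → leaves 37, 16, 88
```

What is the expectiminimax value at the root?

C (Chance): 1/3·5 + 5/9·59 + 1/9·47 = 39.67
D (MAX): max(68, 34, 55) = 68
E (MAX): max(39, 19) = 39
B (MIN): min(39.67, 68, 39) = 39
G (MAX): max(11, 10, 6) = 11
H (MAX): max(37, 16, 88) = 88
F (MIN): min(11, 88) = 11
Root (MAX): max(39, 11) = 39

39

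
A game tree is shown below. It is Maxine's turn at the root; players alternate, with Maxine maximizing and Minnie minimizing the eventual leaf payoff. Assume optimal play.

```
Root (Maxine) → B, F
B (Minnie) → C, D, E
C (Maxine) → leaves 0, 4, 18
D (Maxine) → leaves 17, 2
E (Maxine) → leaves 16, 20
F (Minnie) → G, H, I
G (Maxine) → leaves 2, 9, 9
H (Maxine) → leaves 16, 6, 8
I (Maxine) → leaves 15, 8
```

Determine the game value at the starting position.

C (Maxine): max(0, 4, 18) = 18
D (Maxine): max(17, 2) = 17
E (Maxine): max(16, 20) = 20
B (Minnie): min(18, 17, 20) = 17
G (Maxine): max(2, 9, 9) = 9
H (Maxine): max(16, 6, 8) = 16
I (Maxine): max(15, 8) = 15
F (Minnie): min(9, 16, 15) = 9
Root (Maxine): max(17, 9) = 17

17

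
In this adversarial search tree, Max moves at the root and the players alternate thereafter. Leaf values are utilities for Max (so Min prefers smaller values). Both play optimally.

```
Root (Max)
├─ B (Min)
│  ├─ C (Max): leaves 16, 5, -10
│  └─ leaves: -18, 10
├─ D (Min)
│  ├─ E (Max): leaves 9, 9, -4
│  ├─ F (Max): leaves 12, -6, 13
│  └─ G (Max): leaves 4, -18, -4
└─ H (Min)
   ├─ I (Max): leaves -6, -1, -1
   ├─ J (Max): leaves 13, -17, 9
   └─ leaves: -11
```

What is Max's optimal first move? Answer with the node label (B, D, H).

D

C (Max): max(16, 5, -10) = 16
B (Min): min(16, -18, 10) = -18
E (Max): max(9, 9, -4) = 9
F (Max): max(12, -6, 13) = 13
G (Max): max(4, -18, -4) = 4
D (Min): min(9, 13, 4) = 4
I (Max): max(-6, -1, -1) = -1
J (Max): max(13, -17, 9) = 13
H (Min): min(-1, 13, -11) = -11
Root (Max): max(-18, 4, -11) = 4
Max picks the child with the highest value: D (value 4).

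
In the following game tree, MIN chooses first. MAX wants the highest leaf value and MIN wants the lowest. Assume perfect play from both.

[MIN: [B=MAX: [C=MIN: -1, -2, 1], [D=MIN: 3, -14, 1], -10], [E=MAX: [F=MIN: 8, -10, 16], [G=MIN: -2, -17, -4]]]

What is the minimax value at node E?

-10

F: min(8, -10, 16) = -10
G: min(-2, -17, -4) = -17
E: max(-10, -17) = -10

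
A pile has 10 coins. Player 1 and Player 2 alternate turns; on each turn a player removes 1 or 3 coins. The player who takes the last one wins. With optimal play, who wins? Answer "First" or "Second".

Second

i:   0  1  2  3  4  5  6  7  8  9 10
     L  W  L  W  L  W  L  W  L  W  L
Position 10 is L, so the second player wins.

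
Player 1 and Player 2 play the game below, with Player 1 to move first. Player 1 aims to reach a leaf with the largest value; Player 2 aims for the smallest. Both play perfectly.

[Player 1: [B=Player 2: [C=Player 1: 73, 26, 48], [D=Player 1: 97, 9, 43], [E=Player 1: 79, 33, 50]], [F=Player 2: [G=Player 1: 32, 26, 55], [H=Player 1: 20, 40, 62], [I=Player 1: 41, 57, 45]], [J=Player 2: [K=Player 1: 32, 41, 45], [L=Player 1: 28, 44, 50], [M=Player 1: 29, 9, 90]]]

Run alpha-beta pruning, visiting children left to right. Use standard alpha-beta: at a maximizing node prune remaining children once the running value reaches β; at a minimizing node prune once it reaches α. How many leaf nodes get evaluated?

11

C [α=-∞,β=+∞]: v=73
D [α=-∞,β=73]: v=97 after child 1 ≥ β → β-cutoff, skip 2
E [α=-∞,β=73]: v=79 after child 1 ≥ β → β-cutoff, skip 2
B [α=-∞,β=+∞]: v=73
G [α=73,β=+∞]: v=55
F [α=73,β=+∞]: v=55 after child 1 ≤ α → α-cutoff, skip 2
K [α=73,β=+∞]: v=45
J [α=73,β=+∞]: v=45 after child 1 ≤ α → α-cutoff, skip 2
Root [α=-∞,β=+∞]: v=73
Leaves evaluated: 11 of 27.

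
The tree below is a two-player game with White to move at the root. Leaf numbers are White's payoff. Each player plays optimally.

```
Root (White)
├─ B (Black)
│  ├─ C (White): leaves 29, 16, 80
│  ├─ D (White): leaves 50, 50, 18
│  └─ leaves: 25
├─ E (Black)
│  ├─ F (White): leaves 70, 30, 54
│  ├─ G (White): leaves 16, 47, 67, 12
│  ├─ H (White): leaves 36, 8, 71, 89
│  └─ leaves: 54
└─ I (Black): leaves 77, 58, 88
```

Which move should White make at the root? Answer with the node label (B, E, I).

C (White): max(29, 16, 80) = 80
D (White): max(50, 50, 18) = 50
B (Black): min(80, 50, 25) = 25
F (White): max(70, 30, 54) = 70
G (White): max(16, 47, 67, 12) = 67
H (White): max(36, 8, 71, 89) = 89
E (Black): min(70, 67, 89, 54) = 54
I (Black): min(77, 58, 88) = 58
Root (White): max(25, 54, 58) = 58
White picks the child with the highest value: I (value 58).

I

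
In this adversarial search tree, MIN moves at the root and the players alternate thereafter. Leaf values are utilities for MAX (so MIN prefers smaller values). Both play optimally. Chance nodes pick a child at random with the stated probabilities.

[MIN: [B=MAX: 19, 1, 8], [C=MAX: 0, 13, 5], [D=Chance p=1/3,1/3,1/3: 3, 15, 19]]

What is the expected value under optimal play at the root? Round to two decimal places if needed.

B (MAX): max(19, 1, 8) = 19
C (MAX): max(0, 13, 5) = 13
D (Chance): 1/3·3 + 1/3·15 + 1/3·19 = 12.33
Root (MIN): min(19, 13, 12.33) = 12.33

12.33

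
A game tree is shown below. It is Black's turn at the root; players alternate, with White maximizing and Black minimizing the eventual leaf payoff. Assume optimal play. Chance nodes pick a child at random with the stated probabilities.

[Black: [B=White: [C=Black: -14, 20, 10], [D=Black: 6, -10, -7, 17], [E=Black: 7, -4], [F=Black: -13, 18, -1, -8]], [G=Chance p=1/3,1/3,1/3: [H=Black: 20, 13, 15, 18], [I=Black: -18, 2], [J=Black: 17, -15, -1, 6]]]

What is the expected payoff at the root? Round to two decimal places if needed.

C (Black): min(-14, 20, 10) = -14
D (Black): min(6, -10, -7, 17) = -10
E (Black): min(7, -4) = -4
F (Black): min(-13, 18, -1, -8) = -13
B (White): max(-14, -10, -4, -13) = -4
H (Black): min(20, 13, 15, 18) = 13
I (Black): min(-18, 2) = -18
J (Black): min(17, -15, -1, 6) = -15
G (Chance): 1/3·13 + 1/3·-18 + 1/3·-15 = -6.67
Root (Black): min(-4, -6.67) = -6.67

-6.67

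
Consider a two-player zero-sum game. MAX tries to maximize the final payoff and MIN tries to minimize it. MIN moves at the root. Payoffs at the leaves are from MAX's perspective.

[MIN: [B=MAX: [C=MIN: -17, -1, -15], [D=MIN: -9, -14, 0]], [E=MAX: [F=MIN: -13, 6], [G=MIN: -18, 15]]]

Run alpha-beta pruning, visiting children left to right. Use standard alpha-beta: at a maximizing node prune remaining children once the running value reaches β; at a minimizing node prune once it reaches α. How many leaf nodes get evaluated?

C [α=-∞,β=+∞]: v=-17
D [α=-17,β=+∞]: v=-14
B [α=-∞,β=+∞]: v=-14
F [α=-∞,β=-14]: v=-13
E [α=-∞,β=-14]: v=-13 after child 1 ≥ β → β-cutoff, skip 1
Root [α=-∞,β=+∞]: v=-14
Leaves evaluated: 8 of 10.

8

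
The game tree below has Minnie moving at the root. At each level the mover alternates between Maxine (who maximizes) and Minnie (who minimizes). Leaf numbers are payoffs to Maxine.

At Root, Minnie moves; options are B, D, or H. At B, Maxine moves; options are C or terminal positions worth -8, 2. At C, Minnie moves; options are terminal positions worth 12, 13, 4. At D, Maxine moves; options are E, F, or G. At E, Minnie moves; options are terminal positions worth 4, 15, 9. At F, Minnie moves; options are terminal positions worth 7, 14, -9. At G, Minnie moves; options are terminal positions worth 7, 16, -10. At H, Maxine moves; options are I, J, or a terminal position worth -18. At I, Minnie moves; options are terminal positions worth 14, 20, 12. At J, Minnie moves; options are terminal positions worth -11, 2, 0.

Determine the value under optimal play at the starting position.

C (Minnie): min(12, 13, 4) = 4
B (Maxine): max(4, -8, 2) = 4
E (Minnie): min(4, 15, 9) = 4
F (Minnie): min(7, 14, -9) = -9
G (Minnie): min(7, 16, -10) = -10
D (Maxine): max(4, -9, -10) = 4
I (Minnie): min(14, 20, 12) = 12
J (Minnie): min(-11, 2, 0) = -11
H (Maxine): max(12, -11, -18) = 12
Root (Minnie): min(4, 4, 12) = 4

4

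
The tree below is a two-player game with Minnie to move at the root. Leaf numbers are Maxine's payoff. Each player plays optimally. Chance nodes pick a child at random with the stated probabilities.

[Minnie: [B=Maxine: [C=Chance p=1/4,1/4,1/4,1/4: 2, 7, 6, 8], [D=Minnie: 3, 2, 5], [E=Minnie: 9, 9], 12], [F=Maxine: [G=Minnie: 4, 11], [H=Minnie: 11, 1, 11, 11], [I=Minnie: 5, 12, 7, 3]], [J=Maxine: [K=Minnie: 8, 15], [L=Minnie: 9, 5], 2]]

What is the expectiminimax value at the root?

4

C (Chance): 1/4·2 + 1/4·7 + 1/4·6 + 1/4·8 = 5.75
D (Minnie): min(3, 2, 5) = 2
E (Minnie): min(9, 9) = 9
B (Maxine): max(5.75, 2, 9, 12) = 12
G (Minnie): min(4, 11) = 4
H (Minnie): min(11, 1, 11, 11) = 1
I (Minnie): min(5, 12, 7, 3) = 3
F (Maxine): max(4, 1, 3) = 4
K (Minnie): min(8, 15) = 8
L (Minnie): min(9, 5) = 5
J (Maxine): max(8, 5, 2) = 8
Root (Minnie): min(12, 4, 8) = 4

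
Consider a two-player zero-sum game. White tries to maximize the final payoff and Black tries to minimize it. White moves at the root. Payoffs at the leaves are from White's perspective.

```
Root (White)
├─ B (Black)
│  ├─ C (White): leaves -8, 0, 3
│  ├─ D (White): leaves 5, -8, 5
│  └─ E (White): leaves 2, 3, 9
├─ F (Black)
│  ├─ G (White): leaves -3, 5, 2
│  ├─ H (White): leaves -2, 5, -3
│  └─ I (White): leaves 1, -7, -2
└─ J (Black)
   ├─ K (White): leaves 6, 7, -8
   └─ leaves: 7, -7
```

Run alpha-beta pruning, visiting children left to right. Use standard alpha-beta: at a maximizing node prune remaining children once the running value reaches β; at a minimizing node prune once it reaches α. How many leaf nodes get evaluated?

19

C [α=-∞,β=+∞]: v=3
D [α=-∞,β=3]: v=5 after child 1 ≥ β → β-cutoff, skip 2
E [α=-∞,β=3]: v=3 after child 2 ≥ β → β-cutoff, skip 1
B [α=-∞,β=+∞]: v=3
G [α=3,β=+∞]: v=5
H [α=3,β=5]: v=5 after child 2 ≥ β → β-cutoff, skip 1
I [α=3,β=5]: v=1
F [α=3,β=+∞]: v=1
K [α=3,β=+∞]: v=7
J [α=3,β=+∞]: v=-7
Root [α=-∞,β=+∞]: v=3
Leaves evaluated: 19 of 23.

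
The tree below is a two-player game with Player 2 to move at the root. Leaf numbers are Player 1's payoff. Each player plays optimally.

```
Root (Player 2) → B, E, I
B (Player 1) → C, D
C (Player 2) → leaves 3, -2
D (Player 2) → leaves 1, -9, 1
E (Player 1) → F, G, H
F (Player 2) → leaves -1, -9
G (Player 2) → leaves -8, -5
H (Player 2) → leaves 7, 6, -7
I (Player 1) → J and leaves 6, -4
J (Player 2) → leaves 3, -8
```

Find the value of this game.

-7

C (Player 2): min(3, -2) = -2
D (Player 2): min(1, -9, 1) = -9
B (Player 1): max(-2, -9) = -2
F (Player 2): min(-1, -9) = -9
G (Player 2): min(-8, -5) = -8
H (Player 2): min(7, 6, -7) = -7
E (Player 1): max(-9, -8, -7) = -7
J (Player 2): min(3, -8) = -8
I (Player 1): max(-8, 6, -4) = 6
Root (Player 2): min(-2, -7, 6) = -7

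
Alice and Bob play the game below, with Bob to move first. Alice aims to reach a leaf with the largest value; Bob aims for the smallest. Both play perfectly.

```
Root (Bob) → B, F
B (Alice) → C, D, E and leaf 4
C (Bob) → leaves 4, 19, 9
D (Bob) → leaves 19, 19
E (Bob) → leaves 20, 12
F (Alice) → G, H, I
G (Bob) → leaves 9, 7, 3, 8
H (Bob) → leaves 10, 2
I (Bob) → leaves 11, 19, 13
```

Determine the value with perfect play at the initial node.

C (Bob): min(4, 19, 9) = 4
D (Bob): min(19, 19) = 19
E (Bob): min(20, 12) = 12
B (Alice): max(4, 19, 12, 4) = 19
G (Bob): min(9, 7, 3, 8) = 3
H (Bob): min(10, 2) = 2
I (Bob): min(11, 19, 13) = 11
F (Alice): max(3, 2, 11) = 11
Root (Bob): min(19, 11) = 11

11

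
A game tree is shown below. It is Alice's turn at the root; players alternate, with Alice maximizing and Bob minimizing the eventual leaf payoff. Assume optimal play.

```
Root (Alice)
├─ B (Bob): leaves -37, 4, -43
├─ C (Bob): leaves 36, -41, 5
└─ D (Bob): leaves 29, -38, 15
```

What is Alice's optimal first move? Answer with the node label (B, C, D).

D

B (Bob): min(-37, 4, -43) = -43
C (Bob): min(36, -41, 5) = -41
D (Bob): min(29, -38, 15) = -38
Root (Alice): max(-43, -41, -38) = -38
Alice picks the child with the highest value: D (value -38).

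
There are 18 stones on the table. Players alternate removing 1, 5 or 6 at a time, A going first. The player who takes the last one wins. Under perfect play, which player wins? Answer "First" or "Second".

First

Positions where the player to move wins (W) vs loses (L):
i:   0  1  2  3  4  5  6  7  8  9 10 11 12 13 14 15 16 17 18
     L  W  L  W  L  W  W  W  W  W  W  L  W  L  W  L  W  W  W
Position 18 is W, so the first player wins.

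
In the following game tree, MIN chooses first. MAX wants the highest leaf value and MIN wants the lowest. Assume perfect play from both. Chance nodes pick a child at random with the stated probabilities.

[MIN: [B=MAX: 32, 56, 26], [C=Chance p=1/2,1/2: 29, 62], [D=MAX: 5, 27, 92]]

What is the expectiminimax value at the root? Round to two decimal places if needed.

B (MAX): max(32, 56, 26) = 56
C (Chance): 1/2·29 + 1/2·62 = 45.5
D (MAX): max(5, 27, 92) = 92
Root (MIN): min(56, 45.5, 92) = 45.5

45.5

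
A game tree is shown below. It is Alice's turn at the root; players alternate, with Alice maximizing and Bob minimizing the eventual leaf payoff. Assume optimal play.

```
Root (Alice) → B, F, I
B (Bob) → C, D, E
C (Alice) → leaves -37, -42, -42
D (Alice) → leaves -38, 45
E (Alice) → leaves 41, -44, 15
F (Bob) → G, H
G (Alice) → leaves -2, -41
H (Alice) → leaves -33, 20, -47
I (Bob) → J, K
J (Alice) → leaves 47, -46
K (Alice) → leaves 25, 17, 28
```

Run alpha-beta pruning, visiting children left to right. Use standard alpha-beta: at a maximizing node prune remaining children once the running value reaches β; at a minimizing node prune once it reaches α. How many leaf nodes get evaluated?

C [α=-∞,β=+∞]: v=-37
D [α=-∞,β=-37]: v=45
E [α=-∞,β=-37]: v=41 after child 1 ≥ β → β-cutoff, skip 2
B [α=-∞,β=+∞]: v=-37
G [α=-37,β=+∞]: v=-2
H [α=-37,β=-2]: v=20 after child 2 ≥ β → β-cutoff, skip 1
F [α=-37,β=+∞]: v=-2
J [α=-2,β=+∞]: v=47
K [α=-2,β=47]: v=28
I [α=-2,β=+∞]: v=28
Root [α=-∞,β=+∞]: v=28
Leaves evaluated: 15 of 18.

15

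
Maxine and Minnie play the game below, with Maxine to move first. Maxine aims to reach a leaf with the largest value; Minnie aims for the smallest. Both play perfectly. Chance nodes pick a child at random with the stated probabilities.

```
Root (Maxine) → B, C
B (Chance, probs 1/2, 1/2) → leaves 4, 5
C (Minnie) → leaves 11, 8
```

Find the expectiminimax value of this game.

B (Chance): 1/2·4 + 1/2·5 = 4.5
C (Minnie): min(11, 8) = 8
Root (Maxine): max(4.5, 8) = 8

8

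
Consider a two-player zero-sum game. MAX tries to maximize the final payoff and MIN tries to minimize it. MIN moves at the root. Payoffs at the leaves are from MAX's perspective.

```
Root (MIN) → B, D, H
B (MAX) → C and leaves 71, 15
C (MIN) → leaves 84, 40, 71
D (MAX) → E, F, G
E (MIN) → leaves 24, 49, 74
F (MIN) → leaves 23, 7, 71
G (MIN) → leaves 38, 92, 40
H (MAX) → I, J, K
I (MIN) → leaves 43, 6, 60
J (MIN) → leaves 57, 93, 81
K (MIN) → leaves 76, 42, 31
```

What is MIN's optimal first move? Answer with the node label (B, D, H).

C (MIN): min(84, 40, 71) = 40
B (MAX): max(40, 71, 15) = 71
E (MIN): min(24, 49, 74) = 24
F (MIN): min(23, 7, 71) = 7
G (MIN): min(38, 92, 40) = 38
D (MAX): max(24, 7, 38) = 38
I (MIN): min(43, 6, 60) = 6
J (MIN): min(57, 93, 81) = 57
K (MIN): min(76, 42, 31) = 31
H (MAX): max(6, 57, 31) = 57
Root (MIN): min(71, 38, 57) = 38
MIN picks the child with the lowest value: D (value 38).

D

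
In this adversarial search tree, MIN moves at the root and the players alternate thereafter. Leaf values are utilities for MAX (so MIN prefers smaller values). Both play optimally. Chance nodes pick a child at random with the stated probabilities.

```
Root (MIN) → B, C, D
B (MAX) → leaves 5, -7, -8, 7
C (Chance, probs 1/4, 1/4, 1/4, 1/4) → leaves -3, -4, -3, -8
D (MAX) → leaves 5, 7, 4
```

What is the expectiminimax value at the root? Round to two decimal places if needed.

-4.5

B (MAX): max(5, -7, -8, 7) = 7
C (Chance): 1/4·-3 + 1/4·-4 + 1/4·-3 + 1/4·-8 = -4.5
D (MAX): max(5, 7, 4) = 7
Root (MIN): min(7, -4.5, 7) = -4.5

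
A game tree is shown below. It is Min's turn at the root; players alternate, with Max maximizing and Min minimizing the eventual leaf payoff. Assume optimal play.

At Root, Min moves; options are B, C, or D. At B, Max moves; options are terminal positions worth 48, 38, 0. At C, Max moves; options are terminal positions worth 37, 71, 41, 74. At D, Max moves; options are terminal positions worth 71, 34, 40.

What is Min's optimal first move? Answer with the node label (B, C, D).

B

B (Max): max(48, 38, 0) = 48
C (Max): max(37, 71, 41, 74) = 74
D (Max): max(71, 34, 40) = 71
Root (Min): min(48, 74, 71) = 48
Min picks the child with the lowest value: B (value 48).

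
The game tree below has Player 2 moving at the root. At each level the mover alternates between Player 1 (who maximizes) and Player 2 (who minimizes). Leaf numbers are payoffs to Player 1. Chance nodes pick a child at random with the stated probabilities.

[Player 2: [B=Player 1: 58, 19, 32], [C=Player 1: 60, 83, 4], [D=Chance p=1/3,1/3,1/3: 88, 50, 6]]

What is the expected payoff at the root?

B (Player 1): max(58, 19, 32) = 58
C (Player 1): max(60, 83, 4) = 83
D (Chance): 1/3·88 + 1/3·50 + 1/3·6 = 48
Root (Player 2): min(58, 83, 48) = 48

48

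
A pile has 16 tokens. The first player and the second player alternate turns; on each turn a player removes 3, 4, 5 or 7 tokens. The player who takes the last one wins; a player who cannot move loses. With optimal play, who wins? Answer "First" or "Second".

First

Positions where the player to move wins (W) vs loses (L):
i:   0  1  2  3  4  5  6  7  8  9 10 11 12 13 14 15 16
     L  L  L  W  W  W  W  W  W  W  L  L  L  W  W  W  W
Position 16 is W, so the first player wins.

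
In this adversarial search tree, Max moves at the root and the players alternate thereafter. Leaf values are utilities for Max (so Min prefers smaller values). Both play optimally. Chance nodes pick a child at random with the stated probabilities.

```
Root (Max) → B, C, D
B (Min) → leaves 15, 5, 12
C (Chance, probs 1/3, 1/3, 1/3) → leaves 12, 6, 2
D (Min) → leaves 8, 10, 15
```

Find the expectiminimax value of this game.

8

B (Min): min(15, 5, 12) = 5
C (Chance): 1/3·12 + 1/3·6 + 1/3·2 = 6.67
D (Min): min(8, 10, 15) = 8
Root (Max): max(5, 6.67, 8) = 8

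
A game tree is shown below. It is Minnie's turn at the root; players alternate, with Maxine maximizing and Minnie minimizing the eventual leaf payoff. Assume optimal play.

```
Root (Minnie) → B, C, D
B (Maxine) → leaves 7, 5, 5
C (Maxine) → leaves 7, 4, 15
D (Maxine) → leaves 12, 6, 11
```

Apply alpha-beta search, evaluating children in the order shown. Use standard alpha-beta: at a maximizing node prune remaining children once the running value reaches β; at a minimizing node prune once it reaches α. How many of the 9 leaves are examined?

5

B [α=-∞,β=+∞]: v=7
C [α=-∞,β=7]: v=7 after child 1 ≥ β → β-cutoff, skip 2
D [α=-∞,β=7]: v=12 after child 1 ≥ β → β-cutoff, skip 2
Root [α=-∞,β=+∞]: v=7
Leaves evaluated: 5 of 9.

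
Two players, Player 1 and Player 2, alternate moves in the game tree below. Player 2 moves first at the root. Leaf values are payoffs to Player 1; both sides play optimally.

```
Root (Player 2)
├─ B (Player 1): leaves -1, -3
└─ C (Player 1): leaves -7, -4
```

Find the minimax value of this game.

B (Player 1): max(-1, -3) = -1
C (Player 1): max(-7, -4) = -4
Root (Player 2): min(-1, -4) = -4

-4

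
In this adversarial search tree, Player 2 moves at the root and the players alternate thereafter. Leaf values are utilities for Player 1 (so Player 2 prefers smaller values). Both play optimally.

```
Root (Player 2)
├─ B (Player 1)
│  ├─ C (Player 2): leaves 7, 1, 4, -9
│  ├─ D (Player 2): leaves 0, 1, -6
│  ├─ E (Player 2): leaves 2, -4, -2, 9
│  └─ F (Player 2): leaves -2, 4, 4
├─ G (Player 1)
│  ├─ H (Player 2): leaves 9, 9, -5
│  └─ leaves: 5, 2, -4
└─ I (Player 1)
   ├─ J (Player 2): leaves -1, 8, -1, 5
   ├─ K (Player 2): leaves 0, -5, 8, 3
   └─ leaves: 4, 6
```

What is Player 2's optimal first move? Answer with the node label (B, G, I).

C (Player 2): min(7, 1, 4, -9) = -9
D (Player 2): min(0, 1, -6) = -6
E (Player 2): min(2, -4, -2, 9) = -4
F (Player 2): min(-2, 4, 4) = -2
B (Player 1): max(-9, -6, -4, -2) = -2
H (Player 2): min(9, 9, -5) = -5
G (Player 1): max(-5, 5, 2, -4) = 5
J (Player 2): min(-1, 8, -1, 5) = -1
K (Player 2): min(0, -5, 8, 3) = -5
I (Player 1): max(-1, -5, 4, 6) = 6
Root (Player 2): min(-2, 5, 6) = -2
Player 2 picks the child with the lowest value: B (value -2).

B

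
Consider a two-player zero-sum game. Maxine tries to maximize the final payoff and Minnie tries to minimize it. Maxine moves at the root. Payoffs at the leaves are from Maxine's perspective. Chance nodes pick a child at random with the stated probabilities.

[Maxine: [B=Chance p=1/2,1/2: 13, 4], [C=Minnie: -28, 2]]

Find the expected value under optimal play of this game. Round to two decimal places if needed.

B (Chance): 1/2·13 + 1/2·4 = 8.5
C (Minnie): min(-28, 2) = -28
Root (Maxine): max(8.5, -28) = 8.5

8.5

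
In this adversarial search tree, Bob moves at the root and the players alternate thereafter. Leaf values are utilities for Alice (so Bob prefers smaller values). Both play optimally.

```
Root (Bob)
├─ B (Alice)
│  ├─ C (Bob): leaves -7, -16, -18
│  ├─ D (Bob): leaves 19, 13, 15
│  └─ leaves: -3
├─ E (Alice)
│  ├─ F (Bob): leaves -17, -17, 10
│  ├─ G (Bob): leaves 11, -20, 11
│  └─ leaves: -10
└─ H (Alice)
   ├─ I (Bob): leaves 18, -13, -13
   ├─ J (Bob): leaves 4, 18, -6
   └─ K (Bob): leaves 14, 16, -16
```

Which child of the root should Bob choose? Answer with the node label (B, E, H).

E

C (Bob): min(-7, -16, -18) = -18
D (Bob): min(19, 13, 15) = 13
B (Alice): max(-18, 13, -3) = 13
F (Bob): min(-17, -17, 10) = -17
G (Bob): min(11, -20, 11) = -20
E (Alice): max(-17, -20, -10) = -10
I (Bob): min(18, -13, -13) = -13
J (Bob): min(4, 18, -6) = -6
K (Bob): min(14, 16, -16) = -16
H (Alice): max(-13, -6, -16) = -6
Root (Bob): min(13, -10, -6) = -10
Bob picks the child with the lowest value: E (value -10).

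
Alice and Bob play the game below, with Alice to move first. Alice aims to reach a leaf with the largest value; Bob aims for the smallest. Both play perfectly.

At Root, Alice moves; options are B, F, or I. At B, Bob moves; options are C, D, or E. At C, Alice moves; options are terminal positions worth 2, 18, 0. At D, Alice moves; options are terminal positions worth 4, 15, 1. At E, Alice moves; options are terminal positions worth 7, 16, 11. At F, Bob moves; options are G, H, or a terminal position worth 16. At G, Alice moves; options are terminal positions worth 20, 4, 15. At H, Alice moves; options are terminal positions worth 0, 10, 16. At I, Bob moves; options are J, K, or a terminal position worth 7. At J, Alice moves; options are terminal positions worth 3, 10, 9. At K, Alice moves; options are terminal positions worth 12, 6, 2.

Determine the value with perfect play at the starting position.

C (Alice): max(2, 18, 0) = 18
D (Alice): max(4, 15, 1) = 15
E (Alice): max(7, 16, 11) = 16
B (Bob): min(18, 15, 16) = 15
G (Alice): max(20, 4, 15) = 20
H (Alice): max(0, 10, 16) = 16
F (Bob): min(20, 16, 16) = 16
J (Alice): max(3, 10, 9) = 10
K (Alice): max(12, 6, 2) = 12
I (Bob): min(10, 12, 7) = 7
Root (Alice): max(15, 16, 7) = 16

16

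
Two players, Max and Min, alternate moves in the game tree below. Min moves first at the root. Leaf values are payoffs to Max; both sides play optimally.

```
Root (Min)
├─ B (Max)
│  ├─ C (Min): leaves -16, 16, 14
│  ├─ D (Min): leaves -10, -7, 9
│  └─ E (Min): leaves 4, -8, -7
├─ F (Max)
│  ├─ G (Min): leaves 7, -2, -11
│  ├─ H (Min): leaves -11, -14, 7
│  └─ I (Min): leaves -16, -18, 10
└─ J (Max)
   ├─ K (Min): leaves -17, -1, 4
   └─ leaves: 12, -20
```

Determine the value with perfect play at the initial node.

-11

C (Min): min(-16, 16, 14) = -16
D (Min): min(-10, -7, 9) = -10
E (Min): min(4, -8, -7) = -8
B (Max): max(-16, -10, -8) = -8
G (Min): min(7, -2, -11) = -11
H (Min): min(-11, -14, 7) = -14
I (Min): min(-16, -18, 10) = -18
F (Max): max(-11, -14, -18) = -11
K (Min): min(-17, -1, 4) = -17
J (Max): max(-17, 12, -20) = 12
Root (Min): min(-8, -11, 12) = -11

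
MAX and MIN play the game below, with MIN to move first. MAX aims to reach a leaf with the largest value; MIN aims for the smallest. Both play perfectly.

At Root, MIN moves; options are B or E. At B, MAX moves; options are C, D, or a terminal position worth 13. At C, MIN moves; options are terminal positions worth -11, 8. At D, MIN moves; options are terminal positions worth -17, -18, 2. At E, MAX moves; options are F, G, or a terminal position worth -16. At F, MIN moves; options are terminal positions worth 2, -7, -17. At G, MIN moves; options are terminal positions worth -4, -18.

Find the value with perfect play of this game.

C (MIN): min(-11, 8) = -11
D (MIN): min(-17, -18, 2) = -18
B (MAX): max(-11, -18, 13) = 13
F (MIN): min(2, -7, -17) = -17
G (MIN): min(-4, -18) = -18
E (MAX): max(-17, -18, -16) = -16
Root (MIN): min(13, -16) = -16

-16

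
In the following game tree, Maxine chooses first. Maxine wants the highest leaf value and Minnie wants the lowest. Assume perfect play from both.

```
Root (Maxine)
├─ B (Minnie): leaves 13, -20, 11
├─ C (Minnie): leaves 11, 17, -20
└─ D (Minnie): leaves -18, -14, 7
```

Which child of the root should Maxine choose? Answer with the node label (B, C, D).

D

B (Minnie): min(13, -20, 11) = -20
C (Minnie): min(11, 17, -20) = -20
D (Minnie): min(-18, -14, 7) = -18
Root (Maxine): max(-20, -20, -18) = -18
Maxine picks the child with the highest value: D (value -18).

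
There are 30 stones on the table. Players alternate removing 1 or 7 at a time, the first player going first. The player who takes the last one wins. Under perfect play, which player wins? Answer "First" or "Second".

Positions where the player to move wins (W) vs loses (L):
i:   0  1  2  3  4  5  6  7  8  9 10 11 12 13 14 15 16 17 18 19 20 21 22 23 24 25 26 27 28 29 30
     L  W  L  W  L  W  L  W  L  W  L  W  L  W  L  W  L  W  L  W  L  W  L  W  L  W  L  W  L  W  L
Position 30 is L, so the second player wins.

Second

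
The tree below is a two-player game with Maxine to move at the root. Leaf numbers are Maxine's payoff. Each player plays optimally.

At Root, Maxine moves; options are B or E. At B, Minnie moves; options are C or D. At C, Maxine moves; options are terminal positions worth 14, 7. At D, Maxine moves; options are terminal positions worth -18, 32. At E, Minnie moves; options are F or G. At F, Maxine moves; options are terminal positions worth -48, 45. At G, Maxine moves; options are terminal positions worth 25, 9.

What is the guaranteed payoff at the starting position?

C (Maxine): max(14, 7) = 14
D (Maxine): max(-18, 32) = 32
B (Minnie): min(14, 32) = 14
F (Maxine): max(-48, 45) = 45
G (Maxine): max(25, 9) = 25
E (Minnie): min(45, 25) = 25
Root (Maxine): max(14, 25) = 25

25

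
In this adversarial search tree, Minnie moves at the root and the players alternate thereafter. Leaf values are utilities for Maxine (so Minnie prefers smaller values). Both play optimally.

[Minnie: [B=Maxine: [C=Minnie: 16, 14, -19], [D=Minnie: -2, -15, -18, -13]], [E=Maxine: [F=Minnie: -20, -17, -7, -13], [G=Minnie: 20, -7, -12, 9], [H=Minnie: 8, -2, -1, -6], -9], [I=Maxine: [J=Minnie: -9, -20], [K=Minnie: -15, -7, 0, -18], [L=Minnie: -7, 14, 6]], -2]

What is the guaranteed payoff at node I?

J: min(-9, -20) = -20
K: min(-15, -7, 0, -18) = -18
L: min(-7, 14, 6) = -7
I: max(-20, -18, -7) = -7

-7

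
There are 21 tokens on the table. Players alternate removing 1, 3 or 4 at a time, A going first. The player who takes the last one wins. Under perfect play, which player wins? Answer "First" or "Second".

Mark each pile size as W (mover wins) or L (mover loses):
i:   0  1  2  3  4  5  6  7  8  9 10 11 12 13 14 15 16 17 18 19 20 21
     L  W  L  W  W  W  W  L  W  L  W  W  W  W  L  W  L  W  W  W  W  L
Position 21 is L, so the second player wins.

Second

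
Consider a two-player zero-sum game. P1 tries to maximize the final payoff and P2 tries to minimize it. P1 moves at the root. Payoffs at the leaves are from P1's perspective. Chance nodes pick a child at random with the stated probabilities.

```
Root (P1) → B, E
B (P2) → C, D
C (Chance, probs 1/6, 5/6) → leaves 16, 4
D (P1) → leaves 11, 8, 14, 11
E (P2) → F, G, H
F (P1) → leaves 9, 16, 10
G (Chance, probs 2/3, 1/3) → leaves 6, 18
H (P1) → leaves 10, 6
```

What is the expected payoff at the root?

10

C (Chance): 1/6·16 + 5/6·4 = 6
D (P1): max(11, 8, 14, 11) = 14
B (P2): min(6, 14) = 6
F (P1): max(9, 16, 10) = 16
G (Chance): 2/3·6 + 1/3·18 = 10
H (P1): max(10, 6) = 10
E (P2): min(16, 10, 10) = 10
Root (P1): max(6, 10) = 10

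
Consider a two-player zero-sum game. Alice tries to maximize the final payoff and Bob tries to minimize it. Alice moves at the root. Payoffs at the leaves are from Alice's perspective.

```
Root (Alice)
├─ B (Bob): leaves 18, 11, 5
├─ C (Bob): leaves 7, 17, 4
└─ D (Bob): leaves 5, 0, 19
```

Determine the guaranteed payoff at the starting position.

5

B (Bob): min(18, 11, 5) = 5
C (Bob): min(7, 17, 4) = 4
D (Bob): min(5, 0, 19) = 0
Root (Alice): max(5, 4, 0) = 5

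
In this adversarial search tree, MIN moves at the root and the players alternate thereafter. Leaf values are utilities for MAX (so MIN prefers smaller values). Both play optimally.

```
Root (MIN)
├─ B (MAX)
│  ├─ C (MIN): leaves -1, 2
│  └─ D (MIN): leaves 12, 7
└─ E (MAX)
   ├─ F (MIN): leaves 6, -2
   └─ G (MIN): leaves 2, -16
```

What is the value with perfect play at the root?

-2

C (MIN): min(-1, 2) = -1
D (MIN): min(12, 7) = 7
B (MAX): max(-1, 7) = 7
F (MIN): min(6, -2) = -2
G (MIN): min(2, -16) = -16
E (MAX): max(-2, -16) = -2
Root (MIN): min(7, -2) = -2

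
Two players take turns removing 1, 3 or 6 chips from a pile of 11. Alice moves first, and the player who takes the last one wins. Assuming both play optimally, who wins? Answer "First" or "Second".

i:   0  1  2  3  4  5  6  7  8  9 10 11
     L  W  L  W  L  W  W  W  W  L  W  L
Position 11 is L, so the second player wins.

Second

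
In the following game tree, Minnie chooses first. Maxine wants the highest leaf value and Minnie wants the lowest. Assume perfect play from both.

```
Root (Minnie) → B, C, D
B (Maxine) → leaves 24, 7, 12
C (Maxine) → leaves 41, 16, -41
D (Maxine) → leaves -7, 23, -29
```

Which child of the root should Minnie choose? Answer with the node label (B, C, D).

D

B (Maxine): max(24, 7, 12) = 24
C (Maxine): max(41, 16, -41) = 41
D (Maxine): max(-7, 23, -29) = 23
Root (Minnie): min(24, 41, 23) = 23
Minnie picks the child with the lowest value: D (value 23).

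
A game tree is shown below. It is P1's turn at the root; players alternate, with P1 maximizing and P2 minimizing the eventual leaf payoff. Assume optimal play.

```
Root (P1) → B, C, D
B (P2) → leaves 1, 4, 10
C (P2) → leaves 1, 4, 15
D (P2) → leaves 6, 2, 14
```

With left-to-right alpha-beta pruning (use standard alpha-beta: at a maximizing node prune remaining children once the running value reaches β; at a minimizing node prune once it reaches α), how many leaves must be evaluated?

B [α=-∞,β=+∞]: v=1
C [α=1,β=+∞]: v=1 after child 1 ≤ α → α-cutoff, skip 2
D [α=1,β=+∞]: v=2
Root [α=-∞,β=+∞]: v=2
Leaves evaluated: 7 of 9.

7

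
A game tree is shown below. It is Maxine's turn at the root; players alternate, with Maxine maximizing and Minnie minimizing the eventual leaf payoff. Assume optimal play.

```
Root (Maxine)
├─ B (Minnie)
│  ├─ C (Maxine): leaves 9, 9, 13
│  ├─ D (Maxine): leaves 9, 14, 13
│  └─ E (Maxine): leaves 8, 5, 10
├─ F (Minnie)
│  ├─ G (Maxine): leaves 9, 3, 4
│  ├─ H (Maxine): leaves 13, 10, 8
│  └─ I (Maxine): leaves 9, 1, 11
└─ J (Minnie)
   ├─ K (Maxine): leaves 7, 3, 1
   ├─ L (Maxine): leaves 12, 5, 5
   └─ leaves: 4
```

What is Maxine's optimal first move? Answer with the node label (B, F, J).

B

C (Maxine): max(9, 9, 13) = 13
D (Maxine): max(9, 14, 13) = 14
E (Maxine): max(8, 5, 10) = 10
B (Minnie): min(13, 14, 10) = 10
G (Maxine): max(9, 3, 4) = 9
H (Maxine): max(13, 10, 8) = 13
I (Maxine): max(9, 1, 11) = 11
F (Minnie): min(9, 13, 11) = 9
K (Maxine): max(7, 3, 1) = 7
L (Maxine): max(12, 5, 5) = 12
J (Minnie): min(7, 12, 4) = 4
Root (Maxine): max(10, 9, 4) = 10
Maxine picks the child with the highest value: B (value 10).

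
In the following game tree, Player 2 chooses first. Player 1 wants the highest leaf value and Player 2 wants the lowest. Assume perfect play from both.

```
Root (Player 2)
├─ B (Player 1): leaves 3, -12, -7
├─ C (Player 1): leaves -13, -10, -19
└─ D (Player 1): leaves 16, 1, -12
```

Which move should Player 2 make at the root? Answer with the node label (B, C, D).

B (Player 1): max(3, -12, -7) = 3
C (Player 1): max(-13, -10, -19) = -10
D (Player 1): max(16, 1, -12) = 16
Root (Player 2): min(3, -10, 16) = -10
Player 2 picks the child with the lowest value: C (value -10).

C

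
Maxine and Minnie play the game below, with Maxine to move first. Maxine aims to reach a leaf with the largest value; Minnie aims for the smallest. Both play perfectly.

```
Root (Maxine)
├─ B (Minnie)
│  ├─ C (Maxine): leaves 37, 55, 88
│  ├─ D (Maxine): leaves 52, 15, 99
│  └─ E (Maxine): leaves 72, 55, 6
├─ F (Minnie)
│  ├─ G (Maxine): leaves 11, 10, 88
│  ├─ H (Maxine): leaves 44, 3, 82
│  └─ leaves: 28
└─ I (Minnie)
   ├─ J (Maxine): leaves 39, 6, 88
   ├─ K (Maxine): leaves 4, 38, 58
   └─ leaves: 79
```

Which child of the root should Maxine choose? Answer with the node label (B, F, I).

B

C (Maxine): max(37, 55, 88) = 88
D (Maxine): max(52, 15, 99) = 99
E (Maxine): max(72, 55, 6) = 72
B (Minnie): min(88, 99, 72) = 72
G (Maxine): max(11, 10, 88) = 88
H (Maxine): max(44, 3, 82) = 82
F (Minnie): min(88, 82, 28) = 28
J (Maxine): max(39, 6, 88) = 88
K (Maxine): max(4, 38, 58) = 58
I (Minnie): min(88, 58, 79) = 58
Root (Maxine): max(72, 28, 58) = 72
Maxine picks the child with the highest value: B (value 72).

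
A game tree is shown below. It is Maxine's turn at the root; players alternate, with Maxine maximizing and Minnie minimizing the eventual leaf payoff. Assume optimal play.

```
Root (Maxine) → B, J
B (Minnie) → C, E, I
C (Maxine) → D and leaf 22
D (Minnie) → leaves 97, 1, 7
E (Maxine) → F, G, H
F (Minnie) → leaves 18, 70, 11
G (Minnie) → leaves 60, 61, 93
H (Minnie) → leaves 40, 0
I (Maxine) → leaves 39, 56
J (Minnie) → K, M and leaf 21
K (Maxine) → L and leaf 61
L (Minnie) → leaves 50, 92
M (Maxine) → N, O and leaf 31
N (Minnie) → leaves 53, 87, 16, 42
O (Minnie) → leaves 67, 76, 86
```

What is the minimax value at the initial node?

D (Minnie): min(97, 1, 7) = 1
C (Maxine): max(1, 22) = 22
F (Minnie): min(18, 70, 11) = 11
G (Minnie): min(60, 61, 93) = 60
H (Minnie): min(40, 0) = 0
E (Maxine): max(11, 60, 0) = 60
I (Maxine): max(39, 56) = 56
B (Minnie): min(22, 60, 56) = 22
L (Minnie): min(50, 92) = 50
K (Maxine): max(50, 61) = 61
N (Minnie): min(53, 87, 16, 42) = 16
O (Minnie): min(67, 76, 86) = 67
M (Maxine): max(16, 67, 31) = 67
J (Minnie): min(61, 67, 21) = 21
Root (Maxine): max(22, 21) = 22

22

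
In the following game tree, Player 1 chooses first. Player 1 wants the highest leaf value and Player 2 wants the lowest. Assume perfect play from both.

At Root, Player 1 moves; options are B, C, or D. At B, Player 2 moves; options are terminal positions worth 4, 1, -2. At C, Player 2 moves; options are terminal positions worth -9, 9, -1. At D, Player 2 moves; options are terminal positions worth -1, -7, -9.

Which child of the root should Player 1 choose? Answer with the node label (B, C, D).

B (Player 2): min(4, 1, -2) = -2
C (Player 2): min(-9, 9, -1) = -9
D (Player 2): min(-1, -7, -9) = -9
Root (Player 1): max(-2, -9, -9) = -2
Player 1 picks the child with the highest value: B (value -2).

B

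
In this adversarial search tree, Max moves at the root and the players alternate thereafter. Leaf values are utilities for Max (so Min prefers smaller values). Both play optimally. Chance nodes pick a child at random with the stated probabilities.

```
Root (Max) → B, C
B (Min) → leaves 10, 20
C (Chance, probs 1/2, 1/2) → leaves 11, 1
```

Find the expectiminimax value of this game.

10

B (Min): min(10, 20) = 10
C (Chance): 1/2·11 + 1/2·1 = 6
Root (Max): max(10, 6) = 10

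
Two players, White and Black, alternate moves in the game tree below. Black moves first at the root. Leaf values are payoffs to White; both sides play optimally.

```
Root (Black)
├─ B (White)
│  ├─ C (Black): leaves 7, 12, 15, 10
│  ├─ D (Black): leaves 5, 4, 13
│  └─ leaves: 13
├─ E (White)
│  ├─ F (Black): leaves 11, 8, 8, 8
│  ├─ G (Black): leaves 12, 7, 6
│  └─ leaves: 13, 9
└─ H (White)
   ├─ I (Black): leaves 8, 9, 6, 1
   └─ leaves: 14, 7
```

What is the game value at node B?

13

C: min(7, 12, 15, 10) = 7
D: min(5, 4, 13) = 4
B: max(7, 4, 13) = 13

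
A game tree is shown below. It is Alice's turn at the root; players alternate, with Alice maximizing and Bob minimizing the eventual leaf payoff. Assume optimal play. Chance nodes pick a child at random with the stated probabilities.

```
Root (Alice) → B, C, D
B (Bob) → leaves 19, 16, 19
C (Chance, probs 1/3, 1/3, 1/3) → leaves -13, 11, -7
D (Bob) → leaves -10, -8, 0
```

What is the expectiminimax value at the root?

B (Bob): min(19, 16, 19) = 16
C (Chance): 1/3·-13 + 1/3·11 + 1/3·-7 = -3
D (Bob): min(-10, -8, 0) = -10
Root (Alice): max(16, -3, -10) = 16

16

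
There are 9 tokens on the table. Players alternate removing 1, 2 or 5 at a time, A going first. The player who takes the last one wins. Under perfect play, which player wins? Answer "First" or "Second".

Second

Compute winning (W) and losing (L) positions by backward induction:
i:   0  1  2  3  4  5  6  7  8  9
     L  W  W  L  W  W  L  W  W  L
Position 9 is L, so the second player wins.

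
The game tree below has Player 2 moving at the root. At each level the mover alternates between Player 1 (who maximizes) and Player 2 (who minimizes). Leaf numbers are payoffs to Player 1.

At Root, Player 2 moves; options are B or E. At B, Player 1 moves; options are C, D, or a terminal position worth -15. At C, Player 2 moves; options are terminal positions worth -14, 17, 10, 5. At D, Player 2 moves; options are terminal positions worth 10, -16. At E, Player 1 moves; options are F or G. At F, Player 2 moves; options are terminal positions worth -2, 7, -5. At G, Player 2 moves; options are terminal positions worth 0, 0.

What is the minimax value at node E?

F: min(-2, 7, -5) = -5
G: min(0, 0) = 0
E: max(-5, 0) = 0

0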